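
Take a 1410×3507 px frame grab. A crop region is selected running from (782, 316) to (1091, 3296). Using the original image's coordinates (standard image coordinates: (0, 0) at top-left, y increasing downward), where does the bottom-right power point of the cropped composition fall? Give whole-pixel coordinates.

Crop width = 1091 − 782 = 309 px; one third is 103.00 px.
Crop height = 3296 − 316 = 2980 px; one third is 993.33 px.
The bottom-right point is two-thirds across and two-thirds down within the crop:
x = 782 + 2 × 103.00 ≈ 988; y = 316 + 2 × 993.33 ≈ 2303.

(988, 2303)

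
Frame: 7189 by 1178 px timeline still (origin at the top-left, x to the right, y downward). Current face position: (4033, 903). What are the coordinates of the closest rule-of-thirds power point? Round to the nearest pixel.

Third lines: x ∈ {2396, 4793}, y ∈ {393, 785}.
4033 is closer to x = 4793; 903 is closer to y = 785.
So the nearest intersection is the lower-right power point.

(4793, 785)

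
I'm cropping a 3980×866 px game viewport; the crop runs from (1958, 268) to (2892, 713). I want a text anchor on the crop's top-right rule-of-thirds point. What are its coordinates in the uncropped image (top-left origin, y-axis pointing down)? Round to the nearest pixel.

x = 2581 px, y = 416 px

Crop width = 2892 − 1958 = 934 px; one third is 311.33 px.
Crop height = 713 − 268 = 445 px; one third is 148.33 px.
The top-right point is two-thirds across and one-third down within the crop:
x = 1958 + 2 × 311.33 ≈ 2581; y = 268 + 1 × 148.33 ≈ 416.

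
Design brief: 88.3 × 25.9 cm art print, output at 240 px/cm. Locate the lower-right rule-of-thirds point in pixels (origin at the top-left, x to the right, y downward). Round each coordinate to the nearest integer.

(14128, 4144)

In pixels the canvas is 88.3 × 240 = 21192 wide and 25.9 × 240 = 6216 tall.
The lower-right point is two-thirds across and two-thirds down:
x = 2 × 21192/3 ≈ 14128; y = 2 × 6216/3 ≈ 4144.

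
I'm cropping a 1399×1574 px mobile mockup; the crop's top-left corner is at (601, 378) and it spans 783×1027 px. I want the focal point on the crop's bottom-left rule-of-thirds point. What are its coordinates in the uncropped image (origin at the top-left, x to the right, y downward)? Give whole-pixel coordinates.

(862, 1063)

One third of the crop width 783 is 261.00 px.
One third of the crop height 1027 is 342.33 px.
The bottom-left point is one-third across and two-thirds down within the crop:
x = 601 + 1 × 261.00 ≈ 862; y = 378 + 2 × 342.33 ≈ 1063.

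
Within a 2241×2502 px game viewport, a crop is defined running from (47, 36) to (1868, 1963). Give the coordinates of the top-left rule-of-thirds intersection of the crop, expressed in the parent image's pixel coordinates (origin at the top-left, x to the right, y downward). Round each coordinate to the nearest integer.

x = 654 px, y = 678 px

Crop width = 1868 − 47 = 1821 px; one third is 607.00 px.
Crop height = 1963 − 36 = 1927 px; one third is 642.33 px.
The top-left point is one-third across and one-third down within the crop:
x = 47 + 1 × 607.00 ≈ 654; y = 36 + 1 × 642.33 ≈ 678.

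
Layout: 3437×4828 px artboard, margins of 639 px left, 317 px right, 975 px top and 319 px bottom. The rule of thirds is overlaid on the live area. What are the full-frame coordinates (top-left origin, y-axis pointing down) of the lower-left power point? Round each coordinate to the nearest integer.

Content width = 3437 − 639 − 317 = 2481 px; content height = 4828 − 975 − 319 = 3534 px.
Lower-left is one-third across and two-thirds down within the live area.
x = 639 + 1 × 2481/3 = 639 + 827.00 ≈ 1466
y = 975 + 2 × 3534/3 = 975 + 2356.00 ≈ 3331

(1466, 3331)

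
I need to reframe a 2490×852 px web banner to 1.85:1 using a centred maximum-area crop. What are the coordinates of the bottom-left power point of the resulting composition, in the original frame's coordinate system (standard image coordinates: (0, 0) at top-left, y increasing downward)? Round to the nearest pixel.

2490/852 > 1.85/1, so the 1.85:1 crop keeps the full height 852 and trims width to 852 × 1.85/1 = 1576.20 px.
Left offset = (2490 − 1576.20)/2 = 456.90 px; top offset = 0.
Bottom-left is one-third across and two-thirds down within the crop:
x = 456.90 + 1 × 1576.20/3 ≈ 982; y = 0.00 + 2 × 852.00/3 ≈ 568.

(982, 568)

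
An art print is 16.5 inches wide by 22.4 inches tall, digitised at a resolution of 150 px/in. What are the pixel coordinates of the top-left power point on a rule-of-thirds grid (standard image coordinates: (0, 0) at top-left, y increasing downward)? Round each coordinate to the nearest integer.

x = 825 px, y = 1120 px

In pixels the canvas is 16.5 × 150 = 2475 wide and 22.4 × 150 = 3360 tall.
The top-left point is one-third across and one-third down:
x = 1 × 2475/3 ≈ 825; y = 1 × 3360/3 ≈ 1120.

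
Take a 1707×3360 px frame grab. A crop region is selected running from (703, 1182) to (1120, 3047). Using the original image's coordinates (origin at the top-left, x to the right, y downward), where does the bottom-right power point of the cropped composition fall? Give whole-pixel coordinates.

(981, 2425)

Crop width = 1120 − 703 = 417 px; one third is 139.00 px.
Crop height = 3047 − 1182 = 1865 px; one third is 621.67 px.
The bottom-right point is two-thirds across and two-thirds down within the crop:
x = 703 + 2 × 139.00 ≈ 981; y = 1182 + 2 × 621.67 ≈ 2425.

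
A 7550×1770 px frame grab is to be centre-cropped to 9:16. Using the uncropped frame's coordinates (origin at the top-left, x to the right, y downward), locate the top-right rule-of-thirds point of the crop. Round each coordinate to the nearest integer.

(3941, 590)

7550/1770 > 9/16, so the 9:16 crop keeps the full height 1770 and trims width to 1770 × 9/16 = 995.62 px.
Left offset = (7550 − 995.62)/2 = 3277.19 px; top offset = 0.
Top-right is two-thirds across and one-third down within the crop:
x = 3277.19 + 2 × 995.62/3 ≈ 3941; y = 0.00 + 1 × 1770.00/3 ≈ 590.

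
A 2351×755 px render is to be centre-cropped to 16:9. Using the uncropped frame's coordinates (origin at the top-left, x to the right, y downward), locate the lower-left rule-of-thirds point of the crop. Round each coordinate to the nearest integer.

2351/755 > 16/9, so the 16:9 crop keeps the full height 755 and trims width to 755 × 16/9 = 1342.22 px.
Left offset = (2351 − 1342.22)/2 = 504.39 px; top offset = 0.
Lower-left is one-third across and two-thirds down within the crop:
x = 504.39 + 1 × 1342.22/3 ≈ 952; y = 0.00 + 2 × 755.00/3 ≈ 503.

x = 952 px, y = 503 px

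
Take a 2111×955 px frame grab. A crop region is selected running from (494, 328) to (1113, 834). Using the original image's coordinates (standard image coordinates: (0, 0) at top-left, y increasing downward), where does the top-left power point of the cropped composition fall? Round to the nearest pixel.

Crop width = 1113 − 494 = 619 px; one third is 206.33 px.
Crop height = 834 − 328 = 506 px; one third is 168.67 px.
The top-left point is one-third across and one-third down within the crop:
x = 494 + 1 × 206.33 ≈ 700; y = 328 + 1 × 168.67 ≈ 497.

x = 700 px, y = 497 px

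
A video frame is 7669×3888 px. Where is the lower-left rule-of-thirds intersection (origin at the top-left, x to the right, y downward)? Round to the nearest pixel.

The lower-left point sits one-third of the way across and two-thirds of the way down.
x = 1 × 7669/3 ≈ 2556; y = 2 × 3888/3 ≈ 2592.

(2556, 2592)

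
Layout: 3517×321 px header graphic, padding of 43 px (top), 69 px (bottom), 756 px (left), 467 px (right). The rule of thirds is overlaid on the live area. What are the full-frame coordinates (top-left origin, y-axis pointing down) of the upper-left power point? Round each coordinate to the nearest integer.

Content width = 3517 − 756 − 467 = 2294 px; content height = 321 − 43 − 69 = 209 px.
Upper-left is one-third across and one-third down within the live area.
x = 756 + 1 × 2294/3 = 756 + 764.67 ≈ 1521
y = 43 + 1 × 209/3 = 43 + 69.67 ≈ 113

(1521, 113)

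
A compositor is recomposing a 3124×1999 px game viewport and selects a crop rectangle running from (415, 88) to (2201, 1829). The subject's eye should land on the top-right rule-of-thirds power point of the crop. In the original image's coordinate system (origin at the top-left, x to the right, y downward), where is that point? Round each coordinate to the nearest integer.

Crop width = 2201 − 415 = 1786 px; one third is 595.33 px.
Crop height = 1829 − 88 = 1741 px; one third is 580.33 px.
The top-right point is two-thirds across and one-third down within the crop:
x = 415 + 2 × 595.33 ≈ 1606; y = 88 + 1 × 580.33 ≈ 668.

x = 1606 px, y = 668 px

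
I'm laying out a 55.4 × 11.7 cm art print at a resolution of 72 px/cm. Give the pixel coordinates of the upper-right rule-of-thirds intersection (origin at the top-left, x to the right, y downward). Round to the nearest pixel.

In pixels the canvas is 55.4 × 72 = 3988.8 wide and 11.7 × 72 = 842.4 tall.
The upper-right point is two-thirds across and one-third down:
x = 2 × 3988.8/3 ≈ 2659; y = 1 × 842.4/3 ≈ 281.

(2659, 281)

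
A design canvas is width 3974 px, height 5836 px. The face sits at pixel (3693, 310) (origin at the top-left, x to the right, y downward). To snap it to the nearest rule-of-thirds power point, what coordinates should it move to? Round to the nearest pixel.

Third lines: x ∈ {1325, 2649}, y ∈ {1945, 3891}.
3693 is closer to x = 2649; 310 is closer to y = 1945.
So the nearest intersection is the upper-right power point.

(2649, 1945)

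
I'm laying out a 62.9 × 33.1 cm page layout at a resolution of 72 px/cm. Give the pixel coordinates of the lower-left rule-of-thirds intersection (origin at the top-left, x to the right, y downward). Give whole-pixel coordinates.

In pixels the canvas is 62.9 × 72 = 4528.8 wide and 33.1 × 72 = 2383.2 tall.
The lower-left point is one-third across and two-thirds down:
x = 1 × 4528.8/3 ≈ 1510; y = 2 × 2383.2/3 ≈ 1589.

(1510, 1589)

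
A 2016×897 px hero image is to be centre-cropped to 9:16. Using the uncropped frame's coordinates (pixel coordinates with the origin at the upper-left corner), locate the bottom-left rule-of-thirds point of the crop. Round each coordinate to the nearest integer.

(924, 598)

2016/897 > 9/16, so the 9:16 crop keeps the full height 897 and trims width to 897 × 9/16 = 504.56 px.
Left offset = (2016 − 504.56)/2 = 755.72 px; top offset = 0.
Bottom-left is one-third across and two-thirds down within the crop:
x = 755.72 + 1 × 504.56/3 ≈ 924; y = 0.00 + 2 × 897.00/3 ≈ 598.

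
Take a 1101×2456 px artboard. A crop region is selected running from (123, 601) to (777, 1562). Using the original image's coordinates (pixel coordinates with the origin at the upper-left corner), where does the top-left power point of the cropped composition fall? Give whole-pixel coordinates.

(341, 921)

Crop width = 777 − 123 = 654 px; one third is 218.00 px.
Crop height = 1562 − 601 = 961 px; one third is 320.33 px.
The top-left point is one-third across and one-third down within the crop:
x = 123 + 1 × 218.00 ≈ 341; y = 601 + 1 × 320.33 ≈ 921.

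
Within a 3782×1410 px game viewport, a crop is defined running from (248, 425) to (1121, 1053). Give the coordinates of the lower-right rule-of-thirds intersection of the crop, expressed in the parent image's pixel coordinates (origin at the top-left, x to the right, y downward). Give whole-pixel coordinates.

Crop width = 1121 − 248 = 873 px; one third is 291.00 px.
Crop height = 1053 − 425 = 628 px; one third is 209.33 px.
The lower-right point is two-thirds across and two-thirds down within the crop:
x = 248 + 2 × 291.00 ≈ 830; y = 425 + 2 × 209.33 ≈ 844.

(830, 844)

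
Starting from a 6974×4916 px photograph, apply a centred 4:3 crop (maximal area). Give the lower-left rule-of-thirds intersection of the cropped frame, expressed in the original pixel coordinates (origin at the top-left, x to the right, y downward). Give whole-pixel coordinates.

x = 2395 px, y = 3277 px

6974/4916 > 4/3, so the 4:3 crop keeps the full height 4916 and trims width to 4916 × 4/3 = 6554.67 px.
Left offset = (6974 − 6554.67)/2 = 209.67 px; top offset = 0.
Lower-left is one-third across and two-thirds down within the crop:
x = 209.67 + 1 × 6554.67/3 ≈ 2395; y = 0.00 + 2 × 4916.00/3 ≈ 3277.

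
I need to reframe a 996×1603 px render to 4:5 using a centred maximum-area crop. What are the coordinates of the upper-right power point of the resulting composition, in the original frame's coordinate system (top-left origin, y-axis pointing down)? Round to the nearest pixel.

x = 664 px, y = 594 px

996/1603 < 4/5, so the 4:5 crop keeps the full width 996 and trims height to 996 × 5/4 = 1245.00 px.
Top offset = (1603 − 1245.00)/2 = 179.00 px; left offset = 0.
Upper-right is two-thirds across and one-third down within the crop:
x = 0.00 + 2 × 996.00/3 ≈ 664; y = 179.00 + 1 × 1245.00/3 ≈ 594.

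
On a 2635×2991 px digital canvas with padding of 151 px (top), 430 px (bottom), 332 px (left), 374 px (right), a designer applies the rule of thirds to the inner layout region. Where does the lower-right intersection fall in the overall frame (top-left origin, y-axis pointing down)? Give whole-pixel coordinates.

(1618, 1758)

Content width = 2635 − 332 − 374 = 1929 px; content height = 2991 − 151 − 430 = 2410 px.
Lower-right is two-thirds across and two-thirds down within the inner layout region.
x = 332 + 2 × 1929/3 = 332 + 1286.00 ≈ 1618
y = 151 + 2 × 2410/3 = 151 + 1606.67 ≈ 1758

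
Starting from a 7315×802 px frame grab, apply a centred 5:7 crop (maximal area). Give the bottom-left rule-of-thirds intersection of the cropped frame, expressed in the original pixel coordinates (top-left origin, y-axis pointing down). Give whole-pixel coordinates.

(3562, 535)

7315/802 > 5/7, so the 5:7 crop keeps the full height 802 and trims width to 802 × 5/7 = 572.86 px.
Left offset = (7315 − 572.86)/2 = 3371.07 px; top offset = 0.
Bottom-left is one-third across and two-thirds down within the crop:
x = 3371.07 + 1 × 572.86/3 ≈ 3562; y = 0.00 + 2 × 802.00/3 ≈ 535.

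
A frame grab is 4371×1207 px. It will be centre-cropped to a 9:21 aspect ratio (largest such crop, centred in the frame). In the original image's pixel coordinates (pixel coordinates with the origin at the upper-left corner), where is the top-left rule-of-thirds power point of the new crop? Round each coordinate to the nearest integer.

4371/1207 > 9/21, so the 9:21 crop keeps the full height 1207 and trims width to 1207 × 9/21 = 517.29 px.
Left offset = (4371 − 517.29)/2 = 1926.86 px; top offset = 0.
Top-left is one-third across and one-third down within the crop:
x = 1926.86 + 1 × 517.29/3 ≈ 2099; y = 0.00 + 1 × 1207.00/3 ≈ 402.

x = 2099 px, y = 402 px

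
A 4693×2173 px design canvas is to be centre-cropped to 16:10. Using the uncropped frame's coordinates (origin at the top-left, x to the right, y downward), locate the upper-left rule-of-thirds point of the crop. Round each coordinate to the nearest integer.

x = 1767 px, y = 724 px

4693/2173 > 16/10, so the 16:10 crop keeps the full height 2173 and trims width to 2173 × 16/10 = 3476.80 px.
Left offset = (4693 − 3476.80)/2 = 608.10 px; top offset = 0.
Upper-left is one-third across and one-third down within the crop:
x = 608.10 + 1 × 3476.80/3 ≈ 1767; y = 0.00 + 1 × 2173.00/3 ≈ 724.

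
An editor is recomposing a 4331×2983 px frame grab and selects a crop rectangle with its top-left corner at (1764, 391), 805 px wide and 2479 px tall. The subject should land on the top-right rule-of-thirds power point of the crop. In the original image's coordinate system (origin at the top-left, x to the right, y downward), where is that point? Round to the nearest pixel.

One third of the crop width 805 is 268.33 px.
One third of the crop height 2479 is 826.33 px.
The top-right point is two-thirds across and one-third down within the crop:
x = 1764 + 2 × 268.33 ≈ 2301; y = 391 + 1 × 826.33 ≈ 1217.

x = 2301 px, y = 1217 px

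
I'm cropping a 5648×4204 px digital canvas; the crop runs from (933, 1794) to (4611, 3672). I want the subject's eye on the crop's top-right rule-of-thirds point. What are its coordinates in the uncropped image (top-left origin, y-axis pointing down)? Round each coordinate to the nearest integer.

Crop width = 4611 − 933 = 3678 px; one third is 1226.00 px.
Crop height = 3672 − 1794 = 1878 px; one third is 626.00 px.
The top-right point is two-thirds across and one-third down within the crop:
x = 933 + 2 × 1226.00 ≈ 3385; y = 1794 + 1 × 626.00 ≈ 2420.

x = 3385 px, y = 2420 px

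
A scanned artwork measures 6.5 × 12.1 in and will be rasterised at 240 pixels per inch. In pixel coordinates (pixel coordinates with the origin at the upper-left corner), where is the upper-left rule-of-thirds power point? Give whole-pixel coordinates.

(520, 968)

In pixels the canvas is 6.5 × 240 = 1560 wide and 12.1 × 240 = 2904 tall.
The upper-left point is one-third across and one-third down:
x = 1 × 1560/3 ≈ 520; y = 1 × 2904/3 ≈ 968.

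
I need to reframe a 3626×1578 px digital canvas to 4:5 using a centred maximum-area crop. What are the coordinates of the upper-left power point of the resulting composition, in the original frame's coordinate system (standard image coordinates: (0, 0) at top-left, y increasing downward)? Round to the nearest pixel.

3626/1578 > 4/5, so the 4:5 crop keeps the full height 1578 and trims width to 1578 × 4/5 = 1262.40 px.
Left offset = (3626 − 1262.40)/2 = 1181.80 px; top offset = 0.
Upper-left is one-third across and one-third down within the crop:
x = 1181.80 + 1 × 1262.40/3 ≈ 1603; y = 0.00 + 1 × 1578.00/3 ≈ 526.

x = 1603 px, y = 526 px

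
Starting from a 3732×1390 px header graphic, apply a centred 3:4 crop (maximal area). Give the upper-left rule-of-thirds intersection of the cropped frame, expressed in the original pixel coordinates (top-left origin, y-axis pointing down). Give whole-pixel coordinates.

x = 1692 px, y = 463 px

3732/1390 > 3/4, so the 3:4 crop keeps the full height 1390 and trims width to 1390 × 3/4 = 1042.50 px.
Left offset = (3732 − 1042.50)/2 = 1344.75 px; top offset = 0.
Upper-left is one-third across and one-third down within the crop:
x = 1344.75 + 1 × 1042.50/3 ≈ 1692; y = 0.00 + 1 × 1390.00/3 ≈ 463.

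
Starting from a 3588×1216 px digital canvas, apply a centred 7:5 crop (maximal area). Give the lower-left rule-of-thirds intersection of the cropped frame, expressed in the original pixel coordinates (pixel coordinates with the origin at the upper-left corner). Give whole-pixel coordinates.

(1510, 811)

3588/1216 > 7/5, so the 7:5 crop keeps the full height 1216 and trims width to 1216 × 7/5 = 1702.40 px.
Left offset = (3588 − 1702.40)/2 = 942.80 px; top offset = 0.
Lower-left is one-third across and two-thirds down within the crop:
x = 942.80 + 1 × 1702.40/3 ≈ 1510; y = 0.00 + 2 × 1216.00/3 ≈ 811.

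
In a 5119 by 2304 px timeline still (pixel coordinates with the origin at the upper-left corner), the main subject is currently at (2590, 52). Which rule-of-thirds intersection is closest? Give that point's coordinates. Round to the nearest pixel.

(3413, 768)

Third lines: x ∈ {1706, 3413}, y ∈ {768, 1536}.
2590 is closer to x = 3413; 52 is closer to y = 768.
So the nearest intersection is the upper-right power point.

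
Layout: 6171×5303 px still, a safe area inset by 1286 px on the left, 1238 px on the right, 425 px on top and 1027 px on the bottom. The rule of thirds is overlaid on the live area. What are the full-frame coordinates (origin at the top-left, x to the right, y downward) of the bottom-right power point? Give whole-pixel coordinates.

Content width = 6171 − 1286 − 1238 = 3647 px; content height = 5303 − 425 − 1027 = 3851 px.
Bottom-right is two-thirds across and two-thirds down within the live area.
x = 1286 + 2 × 3647/3 = 1286 + 2431.33 ≈ 3717
y = 425 + 2 × 3851/3 = 425 + 2567.33 ≈ 2992

(3717, 2992)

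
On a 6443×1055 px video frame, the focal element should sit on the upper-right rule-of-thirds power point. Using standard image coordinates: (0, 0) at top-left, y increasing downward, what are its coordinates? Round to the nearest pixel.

The upper-right point sits two-thirds of the way across and one-third of the way down.
x = 2 × 6443/3 ≈ 4295; y = 1 × 1055/3 ≈ 352.

(4295, 352)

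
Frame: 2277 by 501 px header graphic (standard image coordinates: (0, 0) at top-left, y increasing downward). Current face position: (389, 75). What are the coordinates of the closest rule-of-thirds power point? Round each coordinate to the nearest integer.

x = 759 px, y = 167 px

Third lines: x ∈ {759, 1518}, y ∈ {167, 334}.
389 is closer to x = 759; 75 is closer to y = 167.
So the nearest intersection is the upper-left power point.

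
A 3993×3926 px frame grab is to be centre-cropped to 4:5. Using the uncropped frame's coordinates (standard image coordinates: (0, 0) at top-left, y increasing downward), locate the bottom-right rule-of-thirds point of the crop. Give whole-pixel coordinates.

3993/3926 > 4/5, so the 4:5 crop keeps the full height 3926 and trims width to 3926 × 4/5 = 3140.80 px.
Left offset = (3993 − 3140.80)/2 = 426.10 px; top offset = 0.
Bottom-right is two-thirds across and two-thirds down within the crop:
x = 426.10 + 2 × 3140.80/3 ≈ 2520; y = 0.00 + 2 × 3926.00/3 ≈ 2617.

x = 2520 px, y = 2617 px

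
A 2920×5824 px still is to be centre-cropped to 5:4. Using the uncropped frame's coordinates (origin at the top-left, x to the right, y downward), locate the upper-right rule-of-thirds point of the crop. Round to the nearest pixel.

2920/5824 < 5/4, so the 5:4 crop keeps the full width 2920 and trims height to 2920 × 4/5 = 2336.00 px.
Top offset = (5824 − 2336.00)/2 = 1744.00 px; left offset = 0.
Upper-right is two-thirds across and one-third down within the crop:
x = 0.00 + 2 × 2920.00/3 ≈ 1947; y = 1744.00 + 1 × 2336.00/3 ≈ 2523.

(1947, 2523)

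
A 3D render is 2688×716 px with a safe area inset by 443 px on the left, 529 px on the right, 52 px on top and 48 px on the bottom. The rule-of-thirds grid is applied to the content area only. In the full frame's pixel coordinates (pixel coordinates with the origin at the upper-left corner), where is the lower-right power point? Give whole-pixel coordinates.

Content width = 2688 − 443 − 529 = 1716 px; content height = 716 − 52 − 48 = 616 px.
Lower-right is two-thirds across and two-thirds down within the content area.
x = 443 + 2 × 1716/3 = 443 + 1144.00 ≈ 1587
y = 52 + 2 × 616/3 = 52 + 410.67 ≈ 463

(1587, 463)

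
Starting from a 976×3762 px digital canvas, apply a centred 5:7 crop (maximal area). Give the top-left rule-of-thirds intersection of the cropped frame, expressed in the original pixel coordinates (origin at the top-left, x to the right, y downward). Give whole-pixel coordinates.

976/3762 < 5/7, so the 5:7 crop keeps the full width 976 and trims height to 976 × 7/5 = 1366.40 px.
Top offset = (3762 − 1366.40)/2 = 1197.80 px; left offset = 0.
Top-left is one-third across and one-third down within the crop:
x = 0.00 + 1 × 976.00/3 ≈ 325; y = 1197.80 + 1 × 1366.40/3 ≈ 1653.

x = 325 px, y = 1653 px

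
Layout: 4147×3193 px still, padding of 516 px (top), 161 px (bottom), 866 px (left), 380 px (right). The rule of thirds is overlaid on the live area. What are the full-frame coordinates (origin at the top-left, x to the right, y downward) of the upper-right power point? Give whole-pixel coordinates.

(2800, 1355)

Content width = 4147 − 866 − 380 = 2901 px; content height = 3193 − 516 − 161 = 2516 px.
Upper-right is two-thirds across and one-third down within the live area.
x = 866 + 2 × 2901/3 = 866 + 1934.00 ≈ 2800
y = 516 + 1 × 2516/3 = 516 + 838.67 ≈ 1355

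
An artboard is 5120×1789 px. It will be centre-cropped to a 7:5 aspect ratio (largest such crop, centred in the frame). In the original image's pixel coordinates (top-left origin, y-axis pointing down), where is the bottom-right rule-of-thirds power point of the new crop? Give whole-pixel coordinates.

x = 2977 px, y = 1193 px

5120/1789 > 7/5, so the 7:5 crop keeps the full height 1789 and trims width to 1789 × 7/5 = 2504.60 px.
Left offset = (5120 − 2504.60)/2 = 1307.70 px; top offset = 0.
Bottom-right is two-thirds across and two-thirds down within the crop:
x = 1307.70 + 2 × 2504.60/3 ≈ 2977; y = 0.00 + 2 × 1789.00/3 ≈ 1193.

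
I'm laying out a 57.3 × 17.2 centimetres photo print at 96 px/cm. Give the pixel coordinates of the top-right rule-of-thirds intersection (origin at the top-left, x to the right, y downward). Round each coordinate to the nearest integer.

In pixels the canvas is 57.3 × 96 = 5500.8 wide and 17.2 × 96 = 1651.2 tall.
The top-right point is two-thirds across and one-third down:
x = 2 × 5500.8/3 ≈ 3667; y = 1 × 1651.2/3 ≈ 550.

(3667, 550)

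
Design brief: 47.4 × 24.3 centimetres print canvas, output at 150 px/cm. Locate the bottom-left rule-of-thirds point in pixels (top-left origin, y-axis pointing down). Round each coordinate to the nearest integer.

In pixels the canvas is 47.4 × 150 = 7110 wide and 24.3 × 150 = 3645 tall.
The bottom-left point is one-third across and two-thirds down:
x = 1 × 7110/3 ≈ 2370; y = 2 × 3645/3 ≈ 2430.

(2370, 2430)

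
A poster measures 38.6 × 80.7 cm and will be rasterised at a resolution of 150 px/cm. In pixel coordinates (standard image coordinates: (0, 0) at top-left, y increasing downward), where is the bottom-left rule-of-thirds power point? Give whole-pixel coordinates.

(1930, 8070)

In pixels the canvas is 38.6 × 150 = 5790 wide and 80.7 × 150 = 12105 tall.
The bottom-left point is one-third across and two-thirds down:
x = 1 × 5790/3 ≈ 1930; y = 2 × 12105/3 ≈ 8070.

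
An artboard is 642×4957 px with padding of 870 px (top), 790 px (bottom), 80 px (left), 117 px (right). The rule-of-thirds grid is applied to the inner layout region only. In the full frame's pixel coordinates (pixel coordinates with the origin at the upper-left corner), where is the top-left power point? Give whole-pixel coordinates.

(228, 1969)

Content width = 642 − 80 − 117 = 445 px; content height = 4957 − 870 − 790 = 3297 px.
Top-left is one-third across and one-third down within the inner layout region.
x = 80 + 1 × 445/3 = 80 + 148.33 ≈ 228
y = 870 + 1 × 3297/3 = 870 + 1099.00 ≈ 1969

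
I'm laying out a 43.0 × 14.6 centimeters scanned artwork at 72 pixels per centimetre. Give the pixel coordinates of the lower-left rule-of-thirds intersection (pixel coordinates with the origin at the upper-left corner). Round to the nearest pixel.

In pixels the canvas is 43.0 × 72 = 3096 wide and 14.6 × 72 = 1051.2 tall.
The lower-left point is one-third across and two-thirds down:
x = 1 × 3096/3 ≈ 1032; y = 2 × 1051.2/3 ≈ 701.

(1032, 701)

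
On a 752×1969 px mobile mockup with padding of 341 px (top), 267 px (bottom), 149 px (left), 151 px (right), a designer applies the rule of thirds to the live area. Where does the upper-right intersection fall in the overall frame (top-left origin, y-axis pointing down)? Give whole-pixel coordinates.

Content width = 752 − 149 − 151 = 452 px; content height = 1969 − 341 − 267 = 1361 px.
Upper-right is two-thirds across and one-third down within the live area.
x = 149 + 2 × 452/3 = 149 + 301.33 ≈ 450
y = 341 + 1 × 1361/3 = 341 + 453.67 ≈ 795

x = 450 px, y = 795 px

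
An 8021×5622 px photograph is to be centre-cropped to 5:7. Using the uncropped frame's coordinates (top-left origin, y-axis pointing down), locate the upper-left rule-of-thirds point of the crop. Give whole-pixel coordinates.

8021/5622 > 5/7, so the 5:7 crop keeps the full height 5622 and trims width to 5622 × 5/7 = 4015.71 px.
Left offset = (8021 − 4015.71)/2 = 2002.64 px; top offset = 0.
Upper-left is one-third across and one-third down within the crop:
x = 2002.64 + 1 × 4015.71/3 ≈ 3341; y = 0.00 + 1 × 5622.00/3 ≈ 1874.

(3341, 1874)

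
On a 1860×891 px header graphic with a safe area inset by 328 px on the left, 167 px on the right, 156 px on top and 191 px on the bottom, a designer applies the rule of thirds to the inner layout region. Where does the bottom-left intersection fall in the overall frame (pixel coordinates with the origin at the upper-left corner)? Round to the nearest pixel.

Content width = 1860 − 328 − 167 = 1365 px; content height = 891 − 156 − 191 = 544 px.
Bottom-left is one-third across and two-thirds down within the inner layout region.
x = 328 + 1 × 1365/3 = 328 + 455.00 ≈ 783
y = 156 + 2 × 544/3 = 156 + 362.67 ≈ 519

(783, 519)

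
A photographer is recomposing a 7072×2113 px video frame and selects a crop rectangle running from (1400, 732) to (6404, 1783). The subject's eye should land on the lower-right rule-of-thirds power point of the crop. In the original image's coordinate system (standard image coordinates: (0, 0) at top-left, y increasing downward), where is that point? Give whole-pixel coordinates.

Crop width = 6404 − 1400 = 5004 px; one third is 1668.00 px.
Crop height = 1783 − 732 = 1051 px; one third is 350.33 px.
The lower-right point is two-thirds across and two-thirds down within the crop:
x = 1400 + 2 × 1668.00 ≈ 4736; y = 732 + 2 × 350.33 ≈ 1433.

x = 4736 px, y = 1433 px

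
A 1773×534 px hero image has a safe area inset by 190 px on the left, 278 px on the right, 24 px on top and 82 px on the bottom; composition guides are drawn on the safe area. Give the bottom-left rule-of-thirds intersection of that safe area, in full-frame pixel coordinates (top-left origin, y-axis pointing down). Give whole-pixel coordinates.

x = 625 px, y = 309 px

Content width = 1773 − 190 − 278 = 1305 px; content height = 534 − 24 − 82 = 428 px.
Bottom-left is one-third across and two-thirds down within the safe area.
x = 190 + 1 × 1305/3 = 190 + 435.00 ≈ 625
y = 24 + 2 × 428/3 = 24 + 285.33 ≈ 309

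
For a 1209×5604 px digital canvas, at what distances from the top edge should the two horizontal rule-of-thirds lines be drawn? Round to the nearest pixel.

5604 / 3 = 1868, so the horizontal lines sit at one and two thirds of 5604.

1868 px and 3736 px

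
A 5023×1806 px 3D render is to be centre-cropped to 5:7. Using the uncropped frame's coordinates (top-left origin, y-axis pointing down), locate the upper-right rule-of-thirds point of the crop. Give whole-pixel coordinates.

x = 2727 px, y = 602 px

5023/1806 > 5/7, so the 5:7 crop keeps the full height 1806 and trims width to 1806 × 5/7 = 1290.00 px.
Left offset = (5023 − 1290.00)/2 = 1866.50 px; top offset = 0.
Upper-right is two-thirds across and one-third down within the crop:
x = 1866.50 + 2 × 1290.00/3 ≈ 2727; y = 0.00 + 1 × 1806.00/3 ≈ 602.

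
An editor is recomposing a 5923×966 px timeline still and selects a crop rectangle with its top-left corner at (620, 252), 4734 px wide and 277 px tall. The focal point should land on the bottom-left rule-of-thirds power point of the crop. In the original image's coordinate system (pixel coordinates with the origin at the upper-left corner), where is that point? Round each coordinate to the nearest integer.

One third of the crop width 4734 is 1578.00 px.
One third of the crop height 277 is 92.33 px.
The bottom-left point is one-third across and two-thirds down within the crop:
x = 620 + 1 × 1578.00 ≈ 2198; y = 252 + 2 × 92.33 ≈ 437.

(2198, 437)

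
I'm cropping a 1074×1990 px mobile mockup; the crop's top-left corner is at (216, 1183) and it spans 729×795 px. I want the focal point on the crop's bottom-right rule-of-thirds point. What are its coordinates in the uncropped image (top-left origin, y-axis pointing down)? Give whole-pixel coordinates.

One third of the crop width 729 is 243.00 px.
One third of the crop height 795 is 265.00 px.
The bottom-right point is two-thirds across and two-thirds down within the crop:
x = 216 + 2 × 243.00 ≈ 702; y = 1183 + 2 × 265.00 ≈ 1713.

(702, 1713)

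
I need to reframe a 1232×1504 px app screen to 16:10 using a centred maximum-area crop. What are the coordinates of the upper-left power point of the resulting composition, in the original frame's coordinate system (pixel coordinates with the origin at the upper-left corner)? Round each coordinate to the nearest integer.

1232/1504 < 16/10, so the 16:10 crop keeps the full width 1232 and trims height to 1232 × 10/16 = 770.00 px.
Top offset = (1504 − 770.00)/2 = 367.00 px; left offset = 0.
Upper-left is one-third across and one-third down within the crop:
x = 0.00 + 1 × 1232.00/3 ≈ 411; y = 367.00 + 1 × 770.00/3 ≈ 624.

(411, 624)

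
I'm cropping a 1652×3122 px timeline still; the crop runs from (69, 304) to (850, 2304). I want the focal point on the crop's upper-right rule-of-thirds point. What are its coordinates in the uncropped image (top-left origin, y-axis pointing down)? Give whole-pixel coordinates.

(590, 971)

Crop width = 850 − 69 = 781 px; one third is 260.33 px.
Crop height = 2304 − 304 = 2000 px; one third is 666.67 px.
The upper-right point is two-thirds across and one-third down within the crop:
x = 69 + 2 × 260.33 ≈ 590; y = 304 + 1 × 666.67 ≈ 971.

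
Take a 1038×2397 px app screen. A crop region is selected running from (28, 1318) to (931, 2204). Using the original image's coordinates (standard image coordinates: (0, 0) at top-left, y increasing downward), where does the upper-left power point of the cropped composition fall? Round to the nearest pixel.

Crop width = 931 − 28 = 903 px; one third is 301.00 px.
Crop height = 2204 − 1318 = 886 px; one third is 295.33 px.
The upper-left point is one-third across and one-third down within the crop:
x = 28 + 1 × 301.00 ≈ 329; y = 1318 + 1 × 295.33 ≈ 1613.

(329, 1613)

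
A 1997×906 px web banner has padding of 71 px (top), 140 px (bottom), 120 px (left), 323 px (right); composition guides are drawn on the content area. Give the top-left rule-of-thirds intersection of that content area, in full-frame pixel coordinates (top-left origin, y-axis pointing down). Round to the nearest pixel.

Content width = 1997 − 120 − 323 = 1554 px; content height = 906 − 71 − 140 = 695 px.
Top-left is one-third across and one-third down within the content area.
x = 120 + 1 × 1554/3 = 120 + 518.00 ≈ 638
y = 71 + 1 × 695/3 = 71 + 231.67 ≈ 303

(638, 303)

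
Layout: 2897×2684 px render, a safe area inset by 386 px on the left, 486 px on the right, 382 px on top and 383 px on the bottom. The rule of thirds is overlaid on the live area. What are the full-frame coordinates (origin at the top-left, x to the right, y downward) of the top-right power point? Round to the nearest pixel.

Content width = 2897 − 386 − 486 = 2025 px; content height = 2684 − 382 − 383 = 1919 px.
Top-right is two-thirds across and one-third down within the live area.
x = 386 + 2 × 2025/3 = 386 + 1350.00 ≈ 1736
y = 382 + 1 × 1919/3 = 382 + 639.67 ≈ 1022

x = 1736 px, y = 1022 px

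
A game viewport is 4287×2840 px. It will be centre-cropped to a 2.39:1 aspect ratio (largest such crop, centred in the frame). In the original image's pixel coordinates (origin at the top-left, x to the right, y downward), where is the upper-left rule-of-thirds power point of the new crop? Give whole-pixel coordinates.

4287/2840 < 2.39/1, so the 2.39:1 crop keeps the full width 4287 and trims height to 4287 × 1/2.39 = 1793.72 px.
Top offset = (2840 − 1793.72)/2 = 523.14 px; left offset = 0.
Upper-left is one-third across and one-third down within the crop:
x = 0.00 + 1 × 4287.00/3 ≈ 1429; y = 523.14 + 1 × 1793.72/3 ≈ 1121.

(1429, 1121)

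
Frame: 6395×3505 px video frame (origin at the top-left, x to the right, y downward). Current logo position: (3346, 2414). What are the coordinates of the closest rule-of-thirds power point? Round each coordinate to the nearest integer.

x = 4263 px, y = 2337 px

Third lines: x ∈ {2132, 4263}, y ∈ {1168, 2337}.
3346 is closer to x = 4263; 2414 is closer to y = 2337.
So the nearest intersection is the lower-right power point.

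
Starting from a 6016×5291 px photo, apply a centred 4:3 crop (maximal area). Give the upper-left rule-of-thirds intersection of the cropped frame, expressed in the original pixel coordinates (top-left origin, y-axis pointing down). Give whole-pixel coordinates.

6016/5291 < 4/3, so the 4:3 crop keeps the full width 6016 and trims height to 6016 × 3/4 = 4512.00 px.
Top offset = (5291 − 4512.00)/2 = 389.50 px; left offset = 0.
Upper-left is one-third across and one-third down within the crop:
x = 0.00 + 1 × 6016.00/3 ≈ 2005; y = 389.50 + 1 × 4512.00/3 ≈ 1894.

(2005, 1894)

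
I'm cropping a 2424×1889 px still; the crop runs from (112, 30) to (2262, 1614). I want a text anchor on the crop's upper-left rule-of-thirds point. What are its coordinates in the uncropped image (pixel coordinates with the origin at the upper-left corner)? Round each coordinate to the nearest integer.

Crop width = 2262 − 112 = 2150 px; one third is 716.67 px.
Crop height = 1614 − 30 = 1584 px; one third is 528.00 px.
The upper-left point is one-third across and one-third down within the crop:
x = 112 + 1 × 716.67 ≈ 829; y = 30 + 1 × 528.00 ≈ 558.

(829, 558)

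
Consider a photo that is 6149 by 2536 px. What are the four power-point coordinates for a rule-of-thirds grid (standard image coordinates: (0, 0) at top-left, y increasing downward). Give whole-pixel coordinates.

(2050, 845), (4099, 845), (2050, 1691), (4099, 1691)

One third of 6149 is 2049.67; one third of 2536 is 845.33.
Vertical third lines at x = 2050 and x = 4099; horizontal third lines at y = 845 and y = 1691.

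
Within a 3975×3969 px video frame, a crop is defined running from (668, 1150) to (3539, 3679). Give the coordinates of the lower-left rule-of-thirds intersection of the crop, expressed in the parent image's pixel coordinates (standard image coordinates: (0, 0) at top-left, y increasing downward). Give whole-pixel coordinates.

x = 1625 px, y = 2836 px

Crop width = 3539 − 668 = 2871 px; one third is 957.00 px.
Crop height = 3679 − 1150 = 2529 px; one third is 843.00 px.
The lower-left point is one-third across and two-thirds down within the crop:
x = 668 + 1 × 957.00 ≈ 1625; y = 1150 + 2 × 843.00 ≈ 2836.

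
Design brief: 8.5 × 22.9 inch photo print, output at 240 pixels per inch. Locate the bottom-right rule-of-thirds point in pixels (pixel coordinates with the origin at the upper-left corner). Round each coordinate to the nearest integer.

x = 1360 px, y = 3664 px

In pixels the canvas is 8.5 × 240 = 2040 wide and 22.9 × 240 = 5496 tall.
The bottom-right point is two-thirds across and two-thirds down:
x = 2 × 2040/3 ≈ 1360; y = 2 × 5496/3 ≈ 3664.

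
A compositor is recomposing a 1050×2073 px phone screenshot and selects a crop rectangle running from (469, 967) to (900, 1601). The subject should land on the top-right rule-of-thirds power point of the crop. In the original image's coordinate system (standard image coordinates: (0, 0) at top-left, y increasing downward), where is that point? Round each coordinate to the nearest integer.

x = 756 px, y = 1178 px

Crop width = 900 − 469 = 431 px; one third is 143.67 px.
Crop height = 1601 − 967 = 634 px; one third is 211.33 px.
The top-right point is two-thirds across and one-third down within the crop:
x = 469 + 2 × 143.67 ≈ 756; y = 967 + 1 × 211.33 ≈ 1178.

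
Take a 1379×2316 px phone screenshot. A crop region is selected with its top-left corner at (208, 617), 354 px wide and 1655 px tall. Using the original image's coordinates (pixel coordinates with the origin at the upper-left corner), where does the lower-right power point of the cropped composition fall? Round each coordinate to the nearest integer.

x = 444 px, y = 1720 px

One third of the crop width 354 is 118.00 px.
One third of the crop height 1655 is 551.67 px.
The lower-right point is two-thirds across and two-thirds down within the crop:
x = 208 + 2 × 118.00 ≈ 444; y = 617 + 2 × 551.67 ≈ 1720.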